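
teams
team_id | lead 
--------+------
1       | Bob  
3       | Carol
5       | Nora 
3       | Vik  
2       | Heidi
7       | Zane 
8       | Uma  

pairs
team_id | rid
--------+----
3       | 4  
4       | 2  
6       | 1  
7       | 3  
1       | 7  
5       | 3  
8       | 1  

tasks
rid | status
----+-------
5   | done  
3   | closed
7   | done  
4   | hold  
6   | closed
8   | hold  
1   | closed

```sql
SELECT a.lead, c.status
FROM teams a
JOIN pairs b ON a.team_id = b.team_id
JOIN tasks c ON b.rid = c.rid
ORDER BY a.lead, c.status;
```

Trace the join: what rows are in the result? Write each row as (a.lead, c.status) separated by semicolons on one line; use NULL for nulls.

Step 1 — a INNER JOIN b on team_id → 6 row(s).
Then INNER JOIN `tasks c` on rid: keep only rows whose b.rid appears in c.

(Bob, done); (Carol, hold); (Nora, closed); (Uma, closed); (Vik, hold); (Zane, closed)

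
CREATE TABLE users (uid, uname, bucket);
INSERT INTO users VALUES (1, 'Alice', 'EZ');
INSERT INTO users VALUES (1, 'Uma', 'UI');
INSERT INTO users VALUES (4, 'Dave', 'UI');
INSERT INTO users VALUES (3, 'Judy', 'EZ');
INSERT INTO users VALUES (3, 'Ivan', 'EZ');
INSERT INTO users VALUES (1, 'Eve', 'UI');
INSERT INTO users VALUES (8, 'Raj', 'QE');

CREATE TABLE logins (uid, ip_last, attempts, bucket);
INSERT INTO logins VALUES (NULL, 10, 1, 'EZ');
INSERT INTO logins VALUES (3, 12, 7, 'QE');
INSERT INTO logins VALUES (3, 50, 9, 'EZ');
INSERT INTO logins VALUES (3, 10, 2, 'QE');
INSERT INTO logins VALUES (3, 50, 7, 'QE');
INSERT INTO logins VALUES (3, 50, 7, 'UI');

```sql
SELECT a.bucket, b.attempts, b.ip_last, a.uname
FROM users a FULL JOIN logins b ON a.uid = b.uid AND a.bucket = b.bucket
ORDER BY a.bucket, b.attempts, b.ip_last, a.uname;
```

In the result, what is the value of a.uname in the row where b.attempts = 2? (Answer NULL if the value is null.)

NULL

FULL OUTER JOIN keeps every row from both sides; unmatched rows get NULL for the other side's columns.
Matching on a.uid = b.uid AND a.bucket = b.bucket. A NULL in a compared column never satisfies the condition.
- a[0] uid=1, bucket=EZ → no match; kept with NULLs on the b side.
- a[1] uid=1, bucket=UI → no match; kept with NULLs on the b side.
- a[2] uid=4, bucket=UI → no match; kept with NULLs on the b side.
- a[3] uid=3, bucket=EZ → 1 match(es) in b → 1 row(s).
- a[4] uid=3, bucket=EZ → 1 match(es) in b → 1 row(s).
- a[5] uid=1, bucket=UI → no match; kept with NULLs on the b side.
- a[6] uid=8, bucket=QE → no match; kept with NULLs on the b side.
- 5 row(s) from b found no a partner → padded with NULL.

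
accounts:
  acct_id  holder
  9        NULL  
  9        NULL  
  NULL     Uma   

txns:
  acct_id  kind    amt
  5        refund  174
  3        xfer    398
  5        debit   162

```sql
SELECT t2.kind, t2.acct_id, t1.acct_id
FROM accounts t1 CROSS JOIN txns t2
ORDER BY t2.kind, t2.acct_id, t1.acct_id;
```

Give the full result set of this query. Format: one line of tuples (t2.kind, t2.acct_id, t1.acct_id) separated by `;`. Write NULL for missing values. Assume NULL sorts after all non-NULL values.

CROSS JOIN pairs every row of `accounts` with every row of `txns`: 3 × 3 = 9 rows.
After projecting and ordering:
t2.kind | t2.acct_id | t1.acct_id
debit | 5 | 9
debit | 5 | 9
debit | 5 | NULL
refund | 5 | 9
refund | 5 | 9
refund | 5 | NULL
xfer | 3 | 9
xfer | 3 | 9
xfer | 3 | NULL

(debit, 5, 9); (debit, 5, 9); (debit, 5, NULL); (refund, 5, 9); (refund, 5, 9); (refund, 5, NULL); (xfer, 3, 9); (xfer, 3, 9); (xfer, 3, NULL)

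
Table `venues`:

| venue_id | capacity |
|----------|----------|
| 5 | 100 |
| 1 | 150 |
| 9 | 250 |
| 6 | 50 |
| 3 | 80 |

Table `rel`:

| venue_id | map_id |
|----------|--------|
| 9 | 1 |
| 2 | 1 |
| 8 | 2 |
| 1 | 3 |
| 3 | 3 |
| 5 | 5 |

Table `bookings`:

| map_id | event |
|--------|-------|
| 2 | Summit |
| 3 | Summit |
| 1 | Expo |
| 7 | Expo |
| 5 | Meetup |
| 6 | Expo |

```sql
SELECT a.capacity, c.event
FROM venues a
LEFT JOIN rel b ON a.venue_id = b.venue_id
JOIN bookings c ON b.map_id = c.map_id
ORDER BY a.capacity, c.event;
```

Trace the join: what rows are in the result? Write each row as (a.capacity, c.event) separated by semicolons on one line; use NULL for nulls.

(80, Summit); (100, Meetup); (150, Summit); (250, Expo)

Evaluate left to right. First `venues a LEFT JOIN rel b` on venue_id: 5 row(s).
Then INNER JOIN `bookings c` on map_id: keep only rows whose b.map_id appears in c.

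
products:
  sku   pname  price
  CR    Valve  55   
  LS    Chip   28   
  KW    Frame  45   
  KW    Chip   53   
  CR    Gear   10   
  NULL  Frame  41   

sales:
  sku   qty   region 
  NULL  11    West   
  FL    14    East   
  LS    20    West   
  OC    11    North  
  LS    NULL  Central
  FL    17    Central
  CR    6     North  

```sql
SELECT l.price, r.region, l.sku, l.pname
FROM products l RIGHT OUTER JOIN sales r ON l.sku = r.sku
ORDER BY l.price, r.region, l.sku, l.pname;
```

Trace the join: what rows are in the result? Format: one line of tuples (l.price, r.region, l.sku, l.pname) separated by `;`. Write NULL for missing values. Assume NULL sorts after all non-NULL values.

RIGHT JOIN keeps every row from `sales`; unmatched rows get NULL for `products`'s columns.
Matching on l.sku = r.sku. A NULL in a compared column never satisfies the condition.
Matched pairs: 4; unmatched r rows kept: 4.

(10, North, CR, Gear); (28, Central, LS, Chip); (28, West, LS, Chip); (55, North, CR, Valve); (NULL, Central, NULL, NULL); (NULL, East, NULL, NULL); (NULL, North, NULL, NULL); (NULL, West, NULL, NULL)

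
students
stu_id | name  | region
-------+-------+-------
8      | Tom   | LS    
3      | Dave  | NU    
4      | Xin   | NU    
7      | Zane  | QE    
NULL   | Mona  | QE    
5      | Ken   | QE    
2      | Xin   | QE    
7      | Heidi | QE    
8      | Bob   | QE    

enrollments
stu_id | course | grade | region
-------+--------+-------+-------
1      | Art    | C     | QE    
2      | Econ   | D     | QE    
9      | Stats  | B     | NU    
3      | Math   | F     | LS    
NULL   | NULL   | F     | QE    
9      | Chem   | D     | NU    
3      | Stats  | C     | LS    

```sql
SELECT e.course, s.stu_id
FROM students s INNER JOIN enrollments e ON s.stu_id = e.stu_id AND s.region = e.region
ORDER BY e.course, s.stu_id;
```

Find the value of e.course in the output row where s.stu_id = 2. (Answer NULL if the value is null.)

Econ

INNER JOIN keeps only pairs where the ON condition holds.
Matching on s.stu_id = e.stu_id AND s.region = e.region. A NULL in a compared column never satisfies the condition.
- stu_id=8, region=LS: no matching e row, dropped.
- stu_id=3, region=NU: no matching e row, dropped.
- stu_id=4, region=NU: no matching e row, dropped.
- stu_id=7, region=QE: no matching e row, dropped.
- stu_id=NULL, region=QE: no matching e row, dropped.
- stu_id=5, region=QE: no matching e row, dropped.
- stu_id=2, region=QE: 1 matching e row(s), so 1 row(s) emitted.
- stu_id=7, region=QE: no matching e row, dropped.
- stu_id=8, region=QE: no matching e row, dropped.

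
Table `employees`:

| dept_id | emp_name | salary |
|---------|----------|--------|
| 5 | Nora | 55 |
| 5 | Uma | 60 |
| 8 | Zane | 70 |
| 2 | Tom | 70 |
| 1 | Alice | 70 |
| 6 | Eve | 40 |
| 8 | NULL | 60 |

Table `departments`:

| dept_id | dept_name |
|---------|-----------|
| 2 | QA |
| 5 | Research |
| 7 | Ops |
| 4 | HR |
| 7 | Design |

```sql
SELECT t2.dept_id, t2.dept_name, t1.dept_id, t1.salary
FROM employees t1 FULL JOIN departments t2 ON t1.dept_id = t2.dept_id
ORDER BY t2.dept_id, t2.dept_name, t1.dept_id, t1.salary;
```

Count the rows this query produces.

FULL OUTER JOIN keeps every row from both sides; unmatched rows get NULL for the other side's columns.
Matching on t1.dept_id = t2.dept_id.
Matched pairs: 3; unmatched t1 rows kept: 4; unmatched t2 rows kept: 3.
Total: 3 matched + 7 padded = 10 rows.

10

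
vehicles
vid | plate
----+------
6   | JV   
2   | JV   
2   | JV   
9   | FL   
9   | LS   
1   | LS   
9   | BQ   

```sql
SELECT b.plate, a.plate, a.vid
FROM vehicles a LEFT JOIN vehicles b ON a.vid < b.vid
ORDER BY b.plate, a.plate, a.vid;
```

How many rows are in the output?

LEFT JOIN keeps every row from `vehicles a`; unmatched rows get NULL for `vehicles b`'s columns.
Matching on a.vid < b.vid.
- vid=6: 3 matching b row(s), so 3 row(s) emitted.
- vid=2: 4 matching b row(s), so 4 row(s) emitted.
- vid=2: 4 matching b row(s), so 4 row(s) emitted.
- vid=9: no b row matches, row kept with b columns NULL.
- vid=9: no b row matches, row kept with b columns NULL.
- vid=1: 6 matching b row(s), so 6 row(s) emitted.
- vid=9: no b row matches, row kept with b columns NULL.
Total: 17 matched + 3 padded = 20 rows.

20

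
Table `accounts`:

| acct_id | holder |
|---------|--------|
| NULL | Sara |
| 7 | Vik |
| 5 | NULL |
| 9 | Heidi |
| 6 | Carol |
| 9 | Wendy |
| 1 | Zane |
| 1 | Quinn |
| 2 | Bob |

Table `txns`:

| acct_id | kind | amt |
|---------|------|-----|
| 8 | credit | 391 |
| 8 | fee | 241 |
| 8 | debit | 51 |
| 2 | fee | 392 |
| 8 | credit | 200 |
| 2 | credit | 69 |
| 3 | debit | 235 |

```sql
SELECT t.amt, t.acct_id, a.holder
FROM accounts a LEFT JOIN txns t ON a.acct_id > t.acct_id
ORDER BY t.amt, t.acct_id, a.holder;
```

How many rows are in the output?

LEFT JOIN keeps every row from `accounts`; unmatched rows get NULL for `txns`'s columns.
Matching on a.acct_id > t.acct_id. A NULL in a compared column never satisfies the condition.
- a (acct_id=NULL) has no partner → padded with NULL.
- a (acct_id=7) pairs with 3 row(s) of t.
- a (acct_id=5) pairs with 3 row(s) of t.
- a (acct_id=9) pairs with 7 row(s) of t.
- a (acct_id=6) pairs with 3 row(s) of t.
- a (acct_id=9) pairs with 7 row(s) of t.
- a (acct_id=1) has no partner → padded with NULL.
- a (acct_id=1) has no partner → padded with NULL.
- a (acct_id=2) has no partner → padded with NULL.
Total: 23 matched + 4 padded = 27 rows.

27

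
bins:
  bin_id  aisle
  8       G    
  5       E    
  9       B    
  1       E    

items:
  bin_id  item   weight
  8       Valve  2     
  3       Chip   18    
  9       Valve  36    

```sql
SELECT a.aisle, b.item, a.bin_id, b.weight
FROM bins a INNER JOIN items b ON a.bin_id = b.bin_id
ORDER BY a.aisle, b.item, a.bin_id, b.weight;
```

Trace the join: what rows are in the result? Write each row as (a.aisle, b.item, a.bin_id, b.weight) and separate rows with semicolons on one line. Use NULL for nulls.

(B, Valve, 9, 36); (G, Valve, 8, 2)

INNER JOIN keeps only pairs where the ON condition holds.
Matching on a.bin_id = b.bin_id.
- a[0] bin_id=8 → 1 match(es) in b → 1 row(s).
- a[1] bin_id=5 → no match; dropped.
- a[2] bin_id=9 → 1 match(es) in b → 1 row(s).
- a[3] bin_id=1 → no match; dropped.
After projecting and ordering:
a.aisle | b.item | a.bin_id | b.weight
B | Valve | 9 | 36
G | Valve | 8 | 2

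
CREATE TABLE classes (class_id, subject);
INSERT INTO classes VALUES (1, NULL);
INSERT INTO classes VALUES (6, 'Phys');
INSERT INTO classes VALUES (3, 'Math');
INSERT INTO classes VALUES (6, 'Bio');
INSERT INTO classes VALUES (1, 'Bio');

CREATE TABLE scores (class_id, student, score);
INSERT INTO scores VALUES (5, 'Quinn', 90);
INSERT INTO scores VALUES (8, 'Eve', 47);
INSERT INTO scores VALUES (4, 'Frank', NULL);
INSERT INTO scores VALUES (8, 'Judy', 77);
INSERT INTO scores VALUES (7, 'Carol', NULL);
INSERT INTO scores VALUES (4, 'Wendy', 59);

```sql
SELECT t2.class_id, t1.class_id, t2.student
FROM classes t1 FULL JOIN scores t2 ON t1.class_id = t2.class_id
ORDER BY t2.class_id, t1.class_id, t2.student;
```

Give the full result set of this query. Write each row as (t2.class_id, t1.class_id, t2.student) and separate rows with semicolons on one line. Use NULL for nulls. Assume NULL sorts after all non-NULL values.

(4, NULL, Frank); (4, NULL, Wendy); (5, NULL, Quinn); (7, NULL, Carol); (8, NULL, Eve); (8, NULL, Judy); (NULL, 1, NULL); (NULL, 1, NULL); (NULL, 3, NULL); (NULL, 6, NULL); (NULL, 6, NULL)

FULL OUTER JOIN keeps every row from both sides; unmatched rows get NULL for the other side's columns.
Matching on t1.class_id = t2.class_id.
Matched pairs: 0; unmatched t1 rows kept: 5; unmatched t2 rows kept: 6.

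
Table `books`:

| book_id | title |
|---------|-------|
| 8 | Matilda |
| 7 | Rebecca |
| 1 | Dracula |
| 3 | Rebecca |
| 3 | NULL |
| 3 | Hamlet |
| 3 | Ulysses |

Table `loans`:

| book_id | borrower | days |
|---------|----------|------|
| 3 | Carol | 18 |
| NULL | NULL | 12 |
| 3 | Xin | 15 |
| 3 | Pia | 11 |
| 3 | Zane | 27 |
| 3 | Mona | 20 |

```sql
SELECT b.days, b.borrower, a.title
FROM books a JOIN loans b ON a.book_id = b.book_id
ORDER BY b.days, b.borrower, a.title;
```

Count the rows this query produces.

20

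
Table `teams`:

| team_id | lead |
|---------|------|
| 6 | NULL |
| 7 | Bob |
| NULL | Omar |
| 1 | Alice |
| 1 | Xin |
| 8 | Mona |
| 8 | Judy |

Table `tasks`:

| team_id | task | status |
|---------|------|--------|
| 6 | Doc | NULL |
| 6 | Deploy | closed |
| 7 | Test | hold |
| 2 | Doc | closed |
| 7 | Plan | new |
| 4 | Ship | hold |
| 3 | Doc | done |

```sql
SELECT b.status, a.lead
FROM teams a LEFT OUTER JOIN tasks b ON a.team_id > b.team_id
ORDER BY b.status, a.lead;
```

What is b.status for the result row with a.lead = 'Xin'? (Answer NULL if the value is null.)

NULL

LEFT JOIN keeps every row from `teams`; unmatched rows get NULL for `tasks`'s columns.
Matching on a.team_id > b.team_id. A NULL in a compared column never satisfies the condition.
- team_id=6: 3 matching b row(s), so 3 row(s) emitted.
- team_id=7: 5 matching b row(s), so 5 row(s) emitted.
- team_id=NULL: no b row matches, row kept with b columns NULL.
- team_id=1: no b row matches, row kept with b columns NULL.
- team_id=1: no b row matches, row kept with b columns NULL.
- team_id=8: 7 matching b row(s), so 7 row(s) emitted.
- team_id=8: 7 matching b row(s), so 7 row(s) emitted.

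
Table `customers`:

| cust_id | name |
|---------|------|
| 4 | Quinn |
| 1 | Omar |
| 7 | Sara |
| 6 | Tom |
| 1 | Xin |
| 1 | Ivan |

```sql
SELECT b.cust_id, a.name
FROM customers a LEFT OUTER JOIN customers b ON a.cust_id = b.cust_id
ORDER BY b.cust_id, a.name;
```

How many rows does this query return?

LEFT JOIN keeps every row from `customers a`; unmatched rows get NULL for `customers b`'s columns.
Matching on a.cust_id = b.cust_id.
- cust_id=4: 1 matching b row(s), so 1 row(s) emitted.
- cust_id=1: 3 matching b row(s), so 3 row(s) emitted.
- cust_id=7: 1 matching b row(s), so 1 row(s) emitted.
- cust_id=6: 1 matching b row(s), so 1 row(s) emitted.
- cust_id=1: 3 matching b row(s), so 3 row(s) emitted.
- cust_id=1: 3 matching b row(s), so 3 row(s) emitted.
Total: 12 rows.

12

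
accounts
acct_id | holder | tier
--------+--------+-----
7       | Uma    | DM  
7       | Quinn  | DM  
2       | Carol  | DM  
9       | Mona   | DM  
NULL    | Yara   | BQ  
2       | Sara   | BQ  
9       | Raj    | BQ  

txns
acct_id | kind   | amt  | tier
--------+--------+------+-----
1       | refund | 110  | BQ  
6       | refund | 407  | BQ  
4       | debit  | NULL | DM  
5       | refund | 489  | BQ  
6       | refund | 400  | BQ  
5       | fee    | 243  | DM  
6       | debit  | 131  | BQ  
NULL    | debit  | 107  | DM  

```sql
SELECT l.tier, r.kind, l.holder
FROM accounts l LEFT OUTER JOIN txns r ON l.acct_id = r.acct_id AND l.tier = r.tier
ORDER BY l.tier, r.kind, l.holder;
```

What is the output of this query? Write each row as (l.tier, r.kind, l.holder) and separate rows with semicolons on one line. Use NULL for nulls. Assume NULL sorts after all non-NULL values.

LEFT JOIN keeps every row from `accounts`; unmatched rows get NULL for `txns`'s columns.
Matching on l.acct_id = r.acct_id AND l.tier = r.tier. A NULL in a compared column never satisfies the condition.
- l row (acct_id=7, tier=DM): no match → kept, r columns NULL.
- l row (acct_id=7, tier=DM): no match → kept, r columns NULL.
- l row (acct_id=2, tier=DM): no match → kept, r columns NULL.
- l row (acct_id=9, tier=DM): no match → kept, r columns NULL.
- l row (acct_id=NULL, tier=BQ): no match → kept, r columns NULL.
- l row (acct_id=2, tier=BQ): no match → kept, r columns NULL.
- l row (acct_id=9, tier=BQ): no match → kept, r columns NULL.
After projecting and ordering:
l.tier | r.kind | l.holder
BQ | NULL | Raj
BQ | NULL | Sara
BQ | NULL | Yara
DM | NULL | Carol
DM | NULL | Mona
DM | NULL | Quinn
DM | NULL | Uma

(BQ, NULL, Raj); (BQ, NULL, Sara); (BQ, NULL, Yara); (DM, NULL, Carol); (DM, NULL, Mona); (DM, NULL, Quinn); (DM, NULL, Uma)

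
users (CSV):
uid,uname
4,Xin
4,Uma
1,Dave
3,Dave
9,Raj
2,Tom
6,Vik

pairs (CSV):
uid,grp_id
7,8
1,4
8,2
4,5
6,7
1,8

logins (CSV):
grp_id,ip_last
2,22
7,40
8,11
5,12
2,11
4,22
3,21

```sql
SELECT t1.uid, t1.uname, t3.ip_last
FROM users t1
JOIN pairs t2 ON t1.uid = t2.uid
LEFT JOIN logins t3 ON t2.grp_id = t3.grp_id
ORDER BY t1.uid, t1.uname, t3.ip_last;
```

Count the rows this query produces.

5

Step 1 — t1 INNER JOIN t2 on uid → 5 row(s).
Then LEFT JOIN `logins t3` on grp_id: each of those 5 rows is kept; rows whose t2.grp_id has no match in t3 get NULL for t3's columns.
Result: 5 row(s).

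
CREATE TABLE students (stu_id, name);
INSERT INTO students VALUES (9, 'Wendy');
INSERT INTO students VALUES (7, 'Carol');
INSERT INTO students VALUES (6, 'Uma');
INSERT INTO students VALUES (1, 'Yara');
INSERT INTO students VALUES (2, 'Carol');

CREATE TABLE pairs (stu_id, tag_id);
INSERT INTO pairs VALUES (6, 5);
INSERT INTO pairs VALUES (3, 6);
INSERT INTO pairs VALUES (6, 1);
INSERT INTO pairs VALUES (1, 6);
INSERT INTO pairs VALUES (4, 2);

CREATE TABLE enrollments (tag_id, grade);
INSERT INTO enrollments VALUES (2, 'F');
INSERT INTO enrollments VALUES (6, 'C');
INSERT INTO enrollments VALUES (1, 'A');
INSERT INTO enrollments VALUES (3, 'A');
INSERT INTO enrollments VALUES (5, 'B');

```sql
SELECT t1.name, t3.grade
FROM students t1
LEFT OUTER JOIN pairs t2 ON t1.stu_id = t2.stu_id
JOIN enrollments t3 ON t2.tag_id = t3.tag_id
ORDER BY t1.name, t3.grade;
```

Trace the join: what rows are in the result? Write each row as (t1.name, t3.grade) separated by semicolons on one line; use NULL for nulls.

Joins associate left-to-right: students LEFT JOIN pairs on stu_id gives 6 intermediate row(s).
Then INNER JOIN `enrollments t3` on tag_id: keep only rows whose t2.tag_id appears in t3.

(Uma, A); (Uma, B); (Yara, C)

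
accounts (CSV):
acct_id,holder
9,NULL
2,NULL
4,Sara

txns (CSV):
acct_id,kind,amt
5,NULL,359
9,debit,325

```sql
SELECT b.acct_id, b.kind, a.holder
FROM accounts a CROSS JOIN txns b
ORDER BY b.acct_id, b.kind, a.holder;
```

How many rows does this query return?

6

CROSS JOIN pairs every row of `accounts` with every row of `txns`: 3 × 2 = 6 rows.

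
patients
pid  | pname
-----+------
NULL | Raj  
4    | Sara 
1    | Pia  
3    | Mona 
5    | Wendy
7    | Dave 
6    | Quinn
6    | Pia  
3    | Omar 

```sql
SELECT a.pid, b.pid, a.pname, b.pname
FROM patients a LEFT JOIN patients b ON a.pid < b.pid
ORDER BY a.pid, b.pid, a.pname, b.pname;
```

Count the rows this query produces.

LEFT JOIN keeps every row from `patients a`; unmatched rows get NULL for `patients b`'s columns.
Matching on a.pid < b.pid. A NULL in a compared column never satisfies the condition.
- a (pid=NULL) has no partner → padded with NULL.
- a (pid=4) pairs with 4 row(s) of b.
- a (pid=1) pairs with 7 row(s) of b.
- a (pid=3) pairs with 5 row(s) of b.
- a (pid=5) pairs with 3 row(s) of b.
- a (pid=7) has no partner → padded with NULL.
- a (pid=6) pairs with 1 row(s) of b.
- a (pid=6) pairs with 1 row(s) of b.
- a (pid=3) pairs with 5 row(s) of b.
Total: 26 matched + 2 padded = 28 rows.

28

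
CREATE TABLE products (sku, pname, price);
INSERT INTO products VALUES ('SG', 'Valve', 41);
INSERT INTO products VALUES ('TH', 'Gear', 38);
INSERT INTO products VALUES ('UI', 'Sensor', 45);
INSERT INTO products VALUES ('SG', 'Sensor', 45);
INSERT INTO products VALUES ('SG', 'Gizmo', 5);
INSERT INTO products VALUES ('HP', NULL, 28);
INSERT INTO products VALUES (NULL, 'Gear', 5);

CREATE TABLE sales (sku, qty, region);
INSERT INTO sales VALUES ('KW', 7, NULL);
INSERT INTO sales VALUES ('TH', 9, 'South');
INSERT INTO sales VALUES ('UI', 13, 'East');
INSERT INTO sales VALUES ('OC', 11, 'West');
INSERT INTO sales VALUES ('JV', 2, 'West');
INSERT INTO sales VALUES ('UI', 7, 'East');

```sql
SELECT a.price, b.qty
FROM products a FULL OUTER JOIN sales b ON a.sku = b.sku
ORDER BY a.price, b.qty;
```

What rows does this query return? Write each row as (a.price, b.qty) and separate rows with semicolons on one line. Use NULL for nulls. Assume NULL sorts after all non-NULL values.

FULL OUTER JOIN keeps every row from both sides; unmatched rows get NULL for the other side's columns.
Matching on a.sku = b.sku. A NULL in a compared column never satisfies the condition.
- a (sku=SG) has no partner → padded with NULL.
- a (sku=TH) pairs with 1 row(s) of b.
- a (sku=UI) pairs with 2 row(s) of b.
- a (sku=SG) has no partner → padded with NULL.
- a (sku=SG) has no partner → padded with NULL.
- a (sku=HP) has no partner → padded with NULL.
- a (sku=NULL) has no partner → padded with NULL.
- 3 row(s) from b found no a partner → padded with NULL.

(5, NULL); (5, NULL); (28, NULL); (38, 9); (41, NULL); (45, 7); (45, 13); (45, NULL); (NULL, 2); (NULL, 7); (NULL, 11)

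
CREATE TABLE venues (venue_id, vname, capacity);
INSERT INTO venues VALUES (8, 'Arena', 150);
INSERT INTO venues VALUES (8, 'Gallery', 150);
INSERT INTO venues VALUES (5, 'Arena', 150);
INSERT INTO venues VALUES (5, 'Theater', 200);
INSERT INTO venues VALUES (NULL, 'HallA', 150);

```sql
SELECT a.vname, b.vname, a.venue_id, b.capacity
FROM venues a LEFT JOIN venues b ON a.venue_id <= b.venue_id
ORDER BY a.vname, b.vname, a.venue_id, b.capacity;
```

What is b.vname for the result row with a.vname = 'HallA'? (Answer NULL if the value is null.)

LEFT JOIN keeps every row from `venues a`; unmatched rows get NULL for `venues b`'s columns.
Matching on a.venue_id <= b.venue_id. A NULL in a compared column never satisfies the condition.
Matched pairs: 12; unmatched a rows kept: 1.

NULL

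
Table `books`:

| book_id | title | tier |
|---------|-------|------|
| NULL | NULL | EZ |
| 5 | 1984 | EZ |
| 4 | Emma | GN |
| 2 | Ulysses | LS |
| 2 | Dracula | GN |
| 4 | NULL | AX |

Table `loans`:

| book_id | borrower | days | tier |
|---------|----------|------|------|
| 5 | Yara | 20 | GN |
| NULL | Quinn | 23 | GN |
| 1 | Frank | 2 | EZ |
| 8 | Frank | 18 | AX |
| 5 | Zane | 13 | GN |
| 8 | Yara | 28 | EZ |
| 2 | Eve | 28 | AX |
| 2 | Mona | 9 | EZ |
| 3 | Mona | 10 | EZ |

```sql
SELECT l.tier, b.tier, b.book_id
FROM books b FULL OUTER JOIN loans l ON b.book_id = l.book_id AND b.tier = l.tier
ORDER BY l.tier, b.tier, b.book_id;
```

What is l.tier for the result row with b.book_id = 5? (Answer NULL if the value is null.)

NULL

FULL OUTER JOIN keeps every row from both sides; unmatched rows get NULL for the other side's columns.
Matching on b.book_id = l.book_id AND b.tier = l.tier. A NULL in a compared column never satisfies the condition.
Matched pairs: 0; unmatched b rows kept: 6; unmatched l rows kept: 9.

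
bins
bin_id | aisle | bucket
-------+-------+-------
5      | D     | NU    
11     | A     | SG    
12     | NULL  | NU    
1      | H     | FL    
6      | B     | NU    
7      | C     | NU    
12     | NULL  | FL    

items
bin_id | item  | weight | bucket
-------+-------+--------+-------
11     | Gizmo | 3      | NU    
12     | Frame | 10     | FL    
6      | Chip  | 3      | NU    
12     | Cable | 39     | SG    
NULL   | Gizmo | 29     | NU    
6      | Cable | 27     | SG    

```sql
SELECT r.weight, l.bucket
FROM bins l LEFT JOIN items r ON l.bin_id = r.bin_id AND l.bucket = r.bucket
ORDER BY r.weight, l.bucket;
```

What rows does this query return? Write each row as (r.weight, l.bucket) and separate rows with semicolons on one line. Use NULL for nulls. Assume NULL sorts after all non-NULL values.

(3, NU); (10, FL); (NULL, FL); (NULL, NU); (NULL, NU); (NULL, NU); (NULL, SG)

LEFT JOIN keeps every row from `bins`; unmatched rows get NULL for `items`'s columns.
Matching on l.bin_id = r.bin_id AND l.bucket = r.bucket. A NULL in a compared column never satisfies the condition.
Matched pairs: 2; unmatched l rows kept: 5.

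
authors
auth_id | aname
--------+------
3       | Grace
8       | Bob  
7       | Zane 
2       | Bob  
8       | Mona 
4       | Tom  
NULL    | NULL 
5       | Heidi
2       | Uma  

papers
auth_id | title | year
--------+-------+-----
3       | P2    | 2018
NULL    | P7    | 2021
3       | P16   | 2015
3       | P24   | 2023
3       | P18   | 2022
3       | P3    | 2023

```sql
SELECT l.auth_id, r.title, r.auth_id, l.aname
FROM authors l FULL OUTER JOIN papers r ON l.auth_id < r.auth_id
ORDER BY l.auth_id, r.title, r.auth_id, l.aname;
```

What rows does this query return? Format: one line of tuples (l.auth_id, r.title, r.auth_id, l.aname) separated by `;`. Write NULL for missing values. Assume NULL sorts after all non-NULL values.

(2, P16, 3, Bob); (2, P16, 3, Uma); (2, P18, 3, Bob); (2, P18, 3, Uma); (2, P2, 3, Bob); (2, P2, 3, Uma); (2, P24, 3, Bob); (2, P24, 3, Uma); (2, P3, 3, Bob); (2, P3, 3, Uma); (3, NULL, NULL, Grace); (4, NULL, NULL, Tom); (5, NULL, NULL, Heidi); (7, NULL, NULL, Zane); (8, NULL, NULL, Bob); (8, NULL, NULL, Mona); (NULL, P7, NULL, NULL); (NULL, NULL, NULL, NULL)

FULL OUTER JOIN keeps every row from both sides; unmatched rows get NULL for the other side's columns.
Matching on l.auth_id < r.auth_id. A NULL in a compared column never satisfies the condition.
Matched pairs: 10; unmatched l rows kept: 7; unmatched r rows kept: 1.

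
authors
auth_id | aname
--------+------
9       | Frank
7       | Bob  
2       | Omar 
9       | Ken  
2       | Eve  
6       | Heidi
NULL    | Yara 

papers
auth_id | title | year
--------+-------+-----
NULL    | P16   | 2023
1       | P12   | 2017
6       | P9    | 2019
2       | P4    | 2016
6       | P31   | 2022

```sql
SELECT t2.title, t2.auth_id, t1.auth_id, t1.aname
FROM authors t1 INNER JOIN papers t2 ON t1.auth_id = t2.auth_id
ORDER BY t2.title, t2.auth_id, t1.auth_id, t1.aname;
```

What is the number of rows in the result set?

4

INNER JOIN keeps only pairs where the ON condition holds.
Matching on t1.auth_id = t2.auth_id. A NULL in a compared column never satisfies the condition.
- t1 row (auth_id=9): no match → dropped.
- t1 row (auth_id=7): no match → dropped.
- t1 row (auth_id=2): matches 1 t2 row(s) → 1 output row(s).
- t1 row (auth_id=9): no match → dropped.
- t1 row (auth_id=2): matches 1 t2 row(s) → 1 output row(s).
- t1 row (auth_id=6): matches 2 t2 row(s) → 2 output row(s).
- t1 row (auth_id=NULL): no match → dropped.
Total: 4 rows.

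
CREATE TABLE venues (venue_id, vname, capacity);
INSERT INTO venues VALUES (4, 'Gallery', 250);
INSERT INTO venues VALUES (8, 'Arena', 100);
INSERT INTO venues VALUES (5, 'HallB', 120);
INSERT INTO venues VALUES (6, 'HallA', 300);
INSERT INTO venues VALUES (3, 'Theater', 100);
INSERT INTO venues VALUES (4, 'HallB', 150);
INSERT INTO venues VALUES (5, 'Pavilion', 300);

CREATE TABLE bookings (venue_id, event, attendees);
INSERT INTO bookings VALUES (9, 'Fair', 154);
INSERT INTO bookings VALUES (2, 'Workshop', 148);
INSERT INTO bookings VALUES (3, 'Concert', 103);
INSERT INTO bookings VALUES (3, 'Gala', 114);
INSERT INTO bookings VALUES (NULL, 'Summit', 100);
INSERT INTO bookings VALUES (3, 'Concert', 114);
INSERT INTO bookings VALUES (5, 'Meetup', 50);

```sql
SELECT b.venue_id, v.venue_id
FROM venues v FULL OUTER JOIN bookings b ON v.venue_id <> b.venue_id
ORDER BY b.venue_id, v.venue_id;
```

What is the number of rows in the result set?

38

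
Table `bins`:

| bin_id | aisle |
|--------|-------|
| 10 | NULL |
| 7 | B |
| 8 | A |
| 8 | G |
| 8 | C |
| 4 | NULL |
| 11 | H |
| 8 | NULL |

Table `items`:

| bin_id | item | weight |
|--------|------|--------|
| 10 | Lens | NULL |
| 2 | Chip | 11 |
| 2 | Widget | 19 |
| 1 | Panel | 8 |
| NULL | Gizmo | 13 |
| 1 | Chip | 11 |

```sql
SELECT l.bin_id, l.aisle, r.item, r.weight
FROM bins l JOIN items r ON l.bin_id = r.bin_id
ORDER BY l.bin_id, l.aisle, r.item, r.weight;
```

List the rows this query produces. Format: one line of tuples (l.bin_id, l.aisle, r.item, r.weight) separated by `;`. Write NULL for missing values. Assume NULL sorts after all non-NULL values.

(10, NULL, Lens, NULL)

INNER JOIN keeps only pairs where the ON condition holds.
Matching on l.bin_id = r.bin_id. A NULL in a compared column never satisfies the condition.
- l row (bin_id=10): matches 1 r row(s) → 1 output row(s).
- l row (bin_id=7): no match → dropped.
- l row (bin_id=8): no match → dropped.
- l row (bin_id=8): no match → dropped.
- l row (bin_id=8): no match → dropped.
- l row (bin_id=4): no match → dropped.
- l row (bin_id=11): no match → dropped.
- l row (bin_id=8): no match → dropped.
After projecting and ordering:
l.bin_id | l.aisle | r.item | r.weight
10 | NULL | Lens | NULL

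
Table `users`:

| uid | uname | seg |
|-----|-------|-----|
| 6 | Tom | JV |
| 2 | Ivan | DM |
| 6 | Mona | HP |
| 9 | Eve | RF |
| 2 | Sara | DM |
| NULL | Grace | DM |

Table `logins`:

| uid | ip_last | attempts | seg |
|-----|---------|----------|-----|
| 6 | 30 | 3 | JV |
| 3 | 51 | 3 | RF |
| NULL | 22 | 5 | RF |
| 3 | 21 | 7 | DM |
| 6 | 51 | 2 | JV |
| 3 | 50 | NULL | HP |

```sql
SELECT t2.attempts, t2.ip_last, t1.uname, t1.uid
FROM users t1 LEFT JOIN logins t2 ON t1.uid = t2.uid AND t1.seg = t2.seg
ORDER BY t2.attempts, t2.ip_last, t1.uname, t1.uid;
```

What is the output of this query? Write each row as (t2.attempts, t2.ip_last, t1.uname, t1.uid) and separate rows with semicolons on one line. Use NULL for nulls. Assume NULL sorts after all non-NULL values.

(2, 51, Tom, 6); (3, 30, Tom, 6); (NULL, NULL, Eve, 9); (NULL, NULL, Grace, NULL); (NULL, NULL, Ivan, 2); (NULL, NULL, Mona, 6); (NULL, NULL, Sara, 2)

LEFT JOIN keeps every row from `users`; unmatched rows get NULL for `logins`'s columns.
Matching on t1.uid = t2.uid AND t1.seg = t2.seg. A NULL in a compared column never satisfies the condition.
Matched pairs: 2; unmatched t1 rows kept: 5.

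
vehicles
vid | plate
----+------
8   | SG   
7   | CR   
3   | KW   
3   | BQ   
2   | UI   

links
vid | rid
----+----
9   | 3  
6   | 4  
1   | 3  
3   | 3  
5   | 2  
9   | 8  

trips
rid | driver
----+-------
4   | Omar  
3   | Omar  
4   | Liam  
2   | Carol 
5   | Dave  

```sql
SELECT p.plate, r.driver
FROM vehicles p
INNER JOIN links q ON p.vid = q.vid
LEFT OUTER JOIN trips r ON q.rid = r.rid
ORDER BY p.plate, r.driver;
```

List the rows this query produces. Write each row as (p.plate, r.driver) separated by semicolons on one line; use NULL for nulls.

Evaluate left to right. First `vehicles p INNER JOIN links q` on vid: 2 row(s).
Then LEFT JOIN `trips r` on rid: each of those 2 rows is kept; rows whose q.rid has no match in r get NULL for r's columns.

(BQ, Omar); (KW, Omar)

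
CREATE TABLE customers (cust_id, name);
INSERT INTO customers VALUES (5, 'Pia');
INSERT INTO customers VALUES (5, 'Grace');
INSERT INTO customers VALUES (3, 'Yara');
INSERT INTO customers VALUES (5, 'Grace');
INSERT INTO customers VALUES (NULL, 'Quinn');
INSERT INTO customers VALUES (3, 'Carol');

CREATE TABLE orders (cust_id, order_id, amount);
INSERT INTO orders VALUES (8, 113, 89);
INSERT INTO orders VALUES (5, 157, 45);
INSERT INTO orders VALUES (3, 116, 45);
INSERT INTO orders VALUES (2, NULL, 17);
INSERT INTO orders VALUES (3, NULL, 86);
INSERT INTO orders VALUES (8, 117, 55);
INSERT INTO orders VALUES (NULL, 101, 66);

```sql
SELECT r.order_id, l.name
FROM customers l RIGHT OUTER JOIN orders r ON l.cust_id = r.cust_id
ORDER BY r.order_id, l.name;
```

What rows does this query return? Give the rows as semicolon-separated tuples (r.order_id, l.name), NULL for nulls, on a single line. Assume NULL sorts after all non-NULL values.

(101, NULL); (113, NULL); (116, Carol); (116, Yara); (117, NULL); (157, Grace); (157, Grace); (157, Pia); (NULL, Carol); (NULL, Yara); (NULL, NULL)

RIGHT JOIN keeps every row from `orders`; unmatched rows get NULL for `customers`'s columns.
Matching on l.cust_id = r.cust_id. A NULL in a compared column never satisfies the condition.
- l[0] cust_id=5 → 1 match(es) in r → 1 row(s).
- l[1] cust_id=5 → 1 match(es) in r → 1 row(s).
- l[2] cust_id=3 → 2 match(es) in r → 2 row(s).
- l[3] cust_id=5 → 1 match(es) in r → 1 row(s).
- l[4] cust_id=NULL → no match.
- l[5] cust_id=3 → 2 match(es) in r → 2 row(s).
- plus 4 unmatched r row(s), each kept with NULL l columns.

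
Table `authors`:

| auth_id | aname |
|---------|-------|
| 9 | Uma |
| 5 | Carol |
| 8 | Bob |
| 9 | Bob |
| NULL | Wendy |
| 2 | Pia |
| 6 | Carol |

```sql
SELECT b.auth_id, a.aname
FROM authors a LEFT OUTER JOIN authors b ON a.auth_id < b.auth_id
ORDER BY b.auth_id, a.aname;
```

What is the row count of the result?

17

LEFT JOIN keeps every row from `authors a`; unmatched rows get NULL for `authors b`'s columns.
Matching on a.auth_id < b.auth_id. A NULL in a compared column never satisfies the condition.
Matched pairs: 14; unmatched a rows kept: 3.
Total: 14 matched + 3 padded = 17 rows.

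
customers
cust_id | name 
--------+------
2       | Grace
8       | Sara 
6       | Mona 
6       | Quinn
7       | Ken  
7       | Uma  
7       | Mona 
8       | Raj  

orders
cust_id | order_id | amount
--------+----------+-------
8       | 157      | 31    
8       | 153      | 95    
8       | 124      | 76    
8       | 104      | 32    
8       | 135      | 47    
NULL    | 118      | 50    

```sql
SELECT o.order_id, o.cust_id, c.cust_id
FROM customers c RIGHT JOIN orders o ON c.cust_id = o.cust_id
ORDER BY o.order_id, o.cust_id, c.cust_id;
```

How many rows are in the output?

11

RIGHT JOIN keeps every row from `orders`; unmatched rows get NULL for `customers`'s columns.
Matching on c.cust_id = o.cust_id. A NULL in a compared column never satisfies the condition.
Matched pairs: 10; unmatched o rows kept: 1.
Total: 10 matched + 1 padded = 11 rows.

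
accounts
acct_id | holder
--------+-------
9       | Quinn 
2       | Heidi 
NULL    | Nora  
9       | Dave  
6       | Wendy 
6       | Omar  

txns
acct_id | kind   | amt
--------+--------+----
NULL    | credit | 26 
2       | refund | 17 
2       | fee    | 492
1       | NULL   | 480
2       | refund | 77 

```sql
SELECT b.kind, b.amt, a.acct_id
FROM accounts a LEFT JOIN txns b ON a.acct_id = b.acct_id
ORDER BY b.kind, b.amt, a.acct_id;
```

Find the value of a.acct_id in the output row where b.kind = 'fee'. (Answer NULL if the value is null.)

2

LEFT JOIN keeps every row from `accounts`; unmatched rows get NULL for `txns`'s columns.
Matching on a.acct_id = b.acct_id. A NULL in a compared column never satisfies the condition.
Matched pairs: 3; unmatched a rows kept: 5.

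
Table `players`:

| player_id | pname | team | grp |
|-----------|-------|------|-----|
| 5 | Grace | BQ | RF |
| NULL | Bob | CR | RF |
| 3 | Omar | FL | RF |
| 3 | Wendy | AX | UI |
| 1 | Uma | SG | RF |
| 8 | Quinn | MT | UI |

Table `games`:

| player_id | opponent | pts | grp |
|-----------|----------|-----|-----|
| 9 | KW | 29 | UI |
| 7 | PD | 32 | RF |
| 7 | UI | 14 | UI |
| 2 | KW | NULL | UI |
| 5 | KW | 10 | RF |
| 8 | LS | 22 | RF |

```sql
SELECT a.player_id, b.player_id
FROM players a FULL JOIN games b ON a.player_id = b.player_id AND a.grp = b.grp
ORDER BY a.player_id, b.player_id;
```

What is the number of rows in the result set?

FULL OUTER JOIN keeps every row from both sides; unmatched rows get NULL for the other side's columns.
Matching on a.player_id = b.player_id AND a.grp = b.grp. A NULL in a compared column never satisfies the condition.
Matched pairs: 1; unmatched a rows kept: 5; unmatched b rows kept: 5.
Total: 1 matched + 10 padded = 11 rows.

11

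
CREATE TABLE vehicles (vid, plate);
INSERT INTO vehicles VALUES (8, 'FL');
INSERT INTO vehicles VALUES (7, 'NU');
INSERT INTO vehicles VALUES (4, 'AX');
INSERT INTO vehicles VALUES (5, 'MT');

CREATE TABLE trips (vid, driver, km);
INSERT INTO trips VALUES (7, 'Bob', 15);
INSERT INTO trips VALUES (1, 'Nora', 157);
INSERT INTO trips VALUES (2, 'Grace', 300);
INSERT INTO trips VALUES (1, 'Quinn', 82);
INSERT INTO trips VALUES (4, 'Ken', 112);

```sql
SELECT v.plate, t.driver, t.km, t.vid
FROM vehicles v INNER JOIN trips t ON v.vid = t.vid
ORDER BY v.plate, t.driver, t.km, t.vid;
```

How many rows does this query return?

2

INNER JOIN keeps only pairs where the ON condition holds.
Matching on v.vid = t.vid.
- vid=8: no matching t row, dropped.
- vid=7: 1 matching t row(s), so 1 row(s) emitted.
- vid=4: 1 matching t row(s), so 1 row(s) emitted.
- vid=5: no matching t row, dropped.
Total: 2 rows.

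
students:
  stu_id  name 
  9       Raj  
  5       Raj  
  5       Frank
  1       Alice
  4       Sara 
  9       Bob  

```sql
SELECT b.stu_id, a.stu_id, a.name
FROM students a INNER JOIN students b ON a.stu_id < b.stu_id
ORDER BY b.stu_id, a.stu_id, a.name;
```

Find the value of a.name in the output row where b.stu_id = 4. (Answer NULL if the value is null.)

INNER JOIN keeps only pairs where the ON condition holds.
Matching on a.stu_id < b.stu_id.
- a (stu_id=9) has no partner → excluded.
- a (stu_id=5) pairs with 2 row(s) of b.
- a (stu_id=5) pairs with 2 row(s) of b.
- a (stu_id=1) pairs with 5 row(s) of b.
- a (stu_id=4) pairs with 4 row(s) of b.
- a (stu_id=9) has no partner → excluded.

Alice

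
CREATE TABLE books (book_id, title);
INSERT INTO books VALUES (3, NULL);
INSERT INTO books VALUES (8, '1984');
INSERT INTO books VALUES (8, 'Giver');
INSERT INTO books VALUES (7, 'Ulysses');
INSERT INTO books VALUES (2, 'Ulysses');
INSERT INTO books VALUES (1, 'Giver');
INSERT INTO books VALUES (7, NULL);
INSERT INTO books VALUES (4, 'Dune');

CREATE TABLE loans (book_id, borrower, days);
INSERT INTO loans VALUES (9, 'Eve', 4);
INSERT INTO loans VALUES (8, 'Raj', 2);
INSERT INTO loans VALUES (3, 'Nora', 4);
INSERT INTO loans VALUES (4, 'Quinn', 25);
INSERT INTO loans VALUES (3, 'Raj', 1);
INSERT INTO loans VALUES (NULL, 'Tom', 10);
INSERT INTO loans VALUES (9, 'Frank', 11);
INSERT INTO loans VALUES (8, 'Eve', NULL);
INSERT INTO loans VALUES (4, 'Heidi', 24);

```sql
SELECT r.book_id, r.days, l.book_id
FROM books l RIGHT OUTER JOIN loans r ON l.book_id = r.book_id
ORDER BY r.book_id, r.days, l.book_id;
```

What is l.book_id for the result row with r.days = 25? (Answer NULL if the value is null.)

RIGHT JOIN keeps every row from `loans`; unmatched rows get NULL for `books`'s columns.
Matching on l.book_id = r.book_id. A NULL in a compared column never satisfies the condition.
Matched pairs: 8; unmatched r rows kept: 3.

4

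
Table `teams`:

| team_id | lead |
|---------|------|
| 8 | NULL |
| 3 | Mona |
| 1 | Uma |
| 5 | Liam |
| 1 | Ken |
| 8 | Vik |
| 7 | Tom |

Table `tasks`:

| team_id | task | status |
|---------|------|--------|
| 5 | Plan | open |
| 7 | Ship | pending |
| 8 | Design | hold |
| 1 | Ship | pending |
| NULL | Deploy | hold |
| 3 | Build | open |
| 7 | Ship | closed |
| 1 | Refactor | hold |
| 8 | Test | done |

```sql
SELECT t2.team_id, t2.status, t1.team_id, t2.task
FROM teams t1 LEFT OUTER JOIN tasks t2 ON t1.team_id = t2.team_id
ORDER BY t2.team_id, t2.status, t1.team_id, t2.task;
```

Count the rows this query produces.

LEFT JOIN keeps every row from `teams`; unmatched rows get NULL for `tasks`'s columns.
Matching on t1.team_id = t2.team_id. A NULL in a compared column never satisfies the condition.
Matched pairs: 12; unmatched t1 rows kept: 0.
Total: 12 rows.

12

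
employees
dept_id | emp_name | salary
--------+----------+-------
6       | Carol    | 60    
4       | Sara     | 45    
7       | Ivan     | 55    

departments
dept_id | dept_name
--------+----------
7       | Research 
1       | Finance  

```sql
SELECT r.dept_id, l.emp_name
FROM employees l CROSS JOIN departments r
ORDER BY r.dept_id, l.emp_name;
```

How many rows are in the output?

CROSS JOIN pairs every row of `employees` with every row of `departments`: 3 × 2 = 6 rows.

6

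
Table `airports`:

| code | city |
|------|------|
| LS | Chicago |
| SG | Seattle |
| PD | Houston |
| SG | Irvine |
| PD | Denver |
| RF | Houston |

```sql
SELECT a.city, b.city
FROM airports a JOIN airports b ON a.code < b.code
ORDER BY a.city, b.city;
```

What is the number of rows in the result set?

13

INNER JOIN keeps only pairs where the ON condition holds.
Matching on a.code < b.code.
Matched pairs: 13.
Total: 13 rows.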